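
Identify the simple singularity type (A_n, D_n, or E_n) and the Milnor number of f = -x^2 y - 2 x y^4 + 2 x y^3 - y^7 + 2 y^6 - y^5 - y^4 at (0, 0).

The Hessian of f at 0 has rank 0. Corank 2; j^3 = -x^2*y has shape L^2 M (L != M), so D-series; mu = 5 gives D_5.

Type D5, Milnor number mu = 5.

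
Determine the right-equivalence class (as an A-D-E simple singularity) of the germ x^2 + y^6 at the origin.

A_5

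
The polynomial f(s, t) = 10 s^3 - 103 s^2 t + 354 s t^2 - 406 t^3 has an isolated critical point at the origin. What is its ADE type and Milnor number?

Type D_4, Milnor number mu = 4.

The Hessian of f at 0 has rank 0. Corank 2; j^3 = (2*s - 7*t)*(5*s^2 - 34*s*t + 58*t^2) splits into three distinct lines over C (the quadratic factor has nonzero discriminant), so D_4.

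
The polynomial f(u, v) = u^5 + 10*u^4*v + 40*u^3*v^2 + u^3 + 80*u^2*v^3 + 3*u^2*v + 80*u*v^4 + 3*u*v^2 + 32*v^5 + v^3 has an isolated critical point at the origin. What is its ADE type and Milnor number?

The Hessian of f at 0 has rank 0. Corank 2; j^3 = (u + v)^3 is a perfect cube, so E-series; the 5-jet and mu = 8 give E_8.

Type E8, Milnor number mu = 8.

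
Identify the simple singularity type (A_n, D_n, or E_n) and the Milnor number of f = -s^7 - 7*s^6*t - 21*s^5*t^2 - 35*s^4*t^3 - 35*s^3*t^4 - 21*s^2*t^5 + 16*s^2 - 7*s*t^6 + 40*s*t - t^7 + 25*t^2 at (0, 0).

Type A_6, Milnor number mu = 6.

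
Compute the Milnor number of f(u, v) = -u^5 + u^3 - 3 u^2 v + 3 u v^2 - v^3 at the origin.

The Hessian of f at 0 has rank 0. Corank 2; j^3 = (u - v)^3 is a perfect cube, so E-series; the 5-jet and mu = 8 give E_8.

8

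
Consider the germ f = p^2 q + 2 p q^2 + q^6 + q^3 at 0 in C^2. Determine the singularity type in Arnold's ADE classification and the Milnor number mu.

Type D_7, Milnor number mu = 7.

The Hessian of f at 0 is [[0, 0], [0, 0]] with rank 0, so corank 2. A Groebner basis of the Jacobian ideal J(f) in C{p,q} is {p^2/6 + q^5 - q^2/6, p^3 + q^3, p*q + q^2}; counting standard monomials gives mu = 7. Corank 2; j^3 = q*(p + q)^2 has shape L^2 M (L != M), so D-series; mu = 7 gives D_7.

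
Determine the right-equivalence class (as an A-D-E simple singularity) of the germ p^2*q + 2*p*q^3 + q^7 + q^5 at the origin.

The Hessian of f at 0 is [[0, 0], [0, 0]] with rank 0, so corank 2. A Groebner basis of the Jacobian ideal J(f) in C{p,q} is {p^2*q^2 + p^2/7 + p*q^2/7, p^3 - p^2/7 - p*q^2/7, p*q + q^3}; counting standard monomials gives mu = 8. Corank 2; j^3 = p^2*q has shape L^2 M (L != M), so D-series; mu = 8 gives D_8.

D8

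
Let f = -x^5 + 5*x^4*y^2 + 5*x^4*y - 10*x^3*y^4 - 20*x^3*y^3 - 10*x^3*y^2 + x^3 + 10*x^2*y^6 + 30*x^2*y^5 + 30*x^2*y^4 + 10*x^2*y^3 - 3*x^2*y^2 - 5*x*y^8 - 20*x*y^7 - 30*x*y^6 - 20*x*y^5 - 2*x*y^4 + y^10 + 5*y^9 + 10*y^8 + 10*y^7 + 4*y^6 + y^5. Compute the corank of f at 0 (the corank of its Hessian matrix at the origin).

2

Hessian at 0 has rank 0.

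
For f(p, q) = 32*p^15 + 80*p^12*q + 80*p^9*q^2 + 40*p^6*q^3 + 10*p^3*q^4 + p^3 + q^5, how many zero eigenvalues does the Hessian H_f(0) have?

2

Hessian at 0 has rank 0.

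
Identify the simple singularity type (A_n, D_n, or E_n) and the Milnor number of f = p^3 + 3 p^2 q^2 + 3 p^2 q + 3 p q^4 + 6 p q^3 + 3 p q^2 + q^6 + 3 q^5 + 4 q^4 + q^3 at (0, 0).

Type E_6, Milnor number mu = 6.

The Hessian of f at 0 has rank 0. Corank 2; j^3 = (p + q)^3 is a perfect cube, so E-series; the 4-jet and mu = 6 give E_6.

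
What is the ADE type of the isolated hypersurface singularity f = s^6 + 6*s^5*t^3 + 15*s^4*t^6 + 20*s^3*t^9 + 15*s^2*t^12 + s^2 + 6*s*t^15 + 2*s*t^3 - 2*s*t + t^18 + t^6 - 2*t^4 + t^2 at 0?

A5

The Hessian of f at 0 is [[2, -2], [-2, 2]] with rank 1, so corank 1. A Groebner basis of the Jacobian ideal J(f) in C{s,t} is {s*t^2 + s - t, s + t^3 - t, s^2 - 2*s*t + t^2}; counting standard monomials gives mu = 5. Corank 1: A-series; mu = 5 gives A_5.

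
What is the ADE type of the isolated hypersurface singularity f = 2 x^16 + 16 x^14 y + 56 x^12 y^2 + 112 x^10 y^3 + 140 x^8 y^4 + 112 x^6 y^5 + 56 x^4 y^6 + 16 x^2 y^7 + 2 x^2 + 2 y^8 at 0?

A_7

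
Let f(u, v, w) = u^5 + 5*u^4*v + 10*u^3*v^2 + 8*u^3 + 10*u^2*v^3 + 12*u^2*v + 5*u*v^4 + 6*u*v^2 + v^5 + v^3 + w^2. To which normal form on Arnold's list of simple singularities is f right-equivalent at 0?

E_8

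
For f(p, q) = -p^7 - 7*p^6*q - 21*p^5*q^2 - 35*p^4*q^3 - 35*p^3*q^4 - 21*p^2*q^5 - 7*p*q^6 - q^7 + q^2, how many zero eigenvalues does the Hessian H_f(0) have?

1

Hessian at 0 has rank 1.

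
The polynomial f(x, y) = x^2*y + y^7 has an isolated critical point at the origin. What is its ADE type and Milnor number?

Type D_{8}, Milnor number mu = 8.

The Hessian of f at 0 has rank 0. Corank 2; j^3 = x^2*y has shape L^2 M (L != M), so D-series; mu = 8 gives D_8.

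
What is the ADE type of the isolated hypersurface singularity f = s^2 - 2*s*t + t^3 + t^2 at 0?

A_2

The Hessian of f at 0 has rank 1. Corank 1: A-series; mu = 2 gives A_2.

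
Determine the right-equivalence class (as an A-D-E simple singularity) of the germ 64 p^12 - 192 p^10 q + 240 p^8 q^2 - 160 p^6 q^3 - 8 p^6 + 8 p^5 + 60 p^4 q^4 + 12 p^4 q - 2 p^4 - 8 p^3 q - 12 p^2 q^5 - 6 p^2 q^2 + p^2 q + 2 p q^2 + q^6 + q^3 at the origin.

The Hessian of f at 0 is [[0, 0], [0, 0]] with rank 0, so corank 2. A Groebner basis of the Jacobian ideal J(f) in C{p,q} is {5*p^2/18 + 59*p*q/72 + q^4 - 19*q^3/36 + 13*q^2/24, p^3 - p^2/3 - p*q/12 - q^3/6 + q^2/4, p^2*q - p*q/2 - q^2/2, p^2/9 + p*q^2 + 19*p*q/36 + 7*q^3/18 + 5*q^2/12}; counting standard monomials gives mu = 7. Corank 2; j^3 = q*(p + q)^2 has shape L^2 M (L != M), so D-series; mu = 7 gives D_7.

D7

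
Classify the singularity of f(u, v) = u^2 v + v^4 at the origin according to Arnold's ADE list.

D5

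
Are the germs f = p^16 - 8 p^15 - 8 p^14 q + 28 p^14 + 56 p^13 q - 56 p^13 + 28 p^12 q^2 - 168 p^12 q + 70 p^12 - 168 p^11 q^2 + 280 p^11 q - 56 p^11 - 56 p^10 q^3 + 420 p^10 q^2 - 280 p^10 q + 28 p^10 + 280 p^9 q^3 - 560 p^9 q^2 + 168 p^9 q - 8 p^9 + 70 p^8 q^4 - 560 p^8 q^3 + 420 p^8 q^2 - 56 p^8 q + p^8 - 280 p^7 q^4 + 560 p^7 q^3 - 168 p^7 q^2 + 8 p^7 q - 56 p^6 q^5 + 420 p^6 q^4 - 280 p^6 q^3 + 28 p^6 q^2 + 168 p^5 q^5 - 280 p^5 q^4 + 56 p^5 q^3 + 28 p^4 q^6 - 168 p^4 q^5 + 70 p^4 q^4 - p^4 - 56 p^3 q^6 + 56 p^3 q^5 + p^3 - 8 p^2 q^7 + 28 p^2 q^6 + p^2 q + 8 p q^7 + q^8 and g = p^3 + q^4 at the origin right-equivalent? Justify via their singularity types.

The Hessian of f at 0 has rank 0. Corank 2; j^3 = p^2*(p + q) has shape L^2 M (L != M), so D-series; mu = 9 gives D_9. The Hessian of g at 0 has rank 0. Corank 2; j^3 = p^3 is a perfect cube, so E-series; the 4-jet and mu = 6 give E_6. f is D_9 but g is E_6, hence not right-equivalent.

No.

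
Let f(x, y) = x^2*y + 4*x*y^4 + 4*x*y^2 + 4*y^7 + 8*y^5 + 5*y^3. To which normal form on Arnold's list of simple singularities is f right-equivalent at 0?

D_4

The Hessian of f at 0 has rank 0. Corank 2; j^3 = y*(x^2 + 4*x*y + 5*y^2) splits into three distinct lines over C (the quadratic factor has nonzero discriminant), so D_4.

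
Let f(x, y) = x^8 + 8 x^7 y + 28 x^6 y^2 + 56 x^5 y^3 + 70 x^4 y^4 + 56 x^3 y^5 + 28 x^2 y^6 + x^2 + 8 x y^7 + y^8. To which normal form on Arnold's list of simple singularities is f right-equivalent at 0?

A_7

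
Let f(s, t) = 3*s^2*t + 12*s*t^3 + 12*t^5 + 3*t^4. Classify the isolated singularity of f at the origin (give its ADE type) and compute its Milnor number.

Type D5, Milnor number mu = 5.

The Hessian of f at 0 is [[0, 0], [0, 0]] with rank 0, so corank 2. A Groebner basis of the Jacobian ideal J(f) in C{s,t} is {s*t^2, s*t/2 + t^3, s^2 - 2*s*t}; counting standard monomials gives mu = 5. Corank 2; j^3 = 3*s^2*t has shape L^2 M (L != M), so D-series; mu = 5 gives D_5.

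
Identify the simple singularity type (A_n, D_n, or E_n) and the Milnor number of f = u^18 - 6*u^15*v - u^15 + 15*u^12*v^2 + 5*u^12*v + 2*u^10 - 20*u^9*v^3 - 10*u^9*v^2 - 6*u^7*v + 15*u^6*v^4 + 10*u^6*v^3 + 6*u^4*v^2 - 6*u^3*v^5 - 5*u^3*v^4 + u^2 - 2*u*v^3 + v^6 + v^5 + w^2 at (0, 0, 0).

The Hessian of f at 0 has rank 2. Corank 1: A-series; mu = 4 gives A_4.

Type A_{4}, Milnor number mu = 4.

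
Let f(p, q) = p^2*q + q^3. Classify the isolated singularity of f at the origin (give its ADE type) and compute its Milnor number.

The Hessian of f at 0 is [[0, 0], [0, 0]] with rank 0, so corank 2. A Groebner basis of the Jacobian ideal J(f) in C{p,q} is {q^3, p^2 + 3*q^2, p*q}; counting standard monomials gives mu = 4. Corank 2; j^3 = q*(p^2 + q^2) splits into three distinct lines over C (the quadratic factor has nonzero discriminant), so D_4.

Type D4, Milnor number mu = 4.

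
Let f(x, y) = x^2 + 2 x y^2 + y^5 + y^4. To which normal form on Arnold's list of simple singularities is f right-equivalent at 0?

A_4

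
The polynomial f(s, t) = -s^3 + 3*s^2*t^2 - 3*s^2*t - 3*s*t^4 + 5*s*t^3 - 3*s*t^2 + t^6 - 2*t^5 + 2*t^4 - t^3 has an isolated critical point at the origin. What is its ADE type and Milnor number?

The Hessian of f at 0 is [[0, 0], [0, 0]] with rank 0, so corank 2. A Groebner basis of the Jacobian ideal J(f) in C{s,t} is {-s^2 - 2*s*t + t^4 - t^3/3 - t^2, s^3 - 4*s^2 - 8*s*t - t^3/3 - 4*t^2, s^2*t + 7*s^2/3 + 14*s*t/3 - 2*t^3/9 + 7*t^2/3, -s^2 + s*t^2 - 2*s*t + 2*t^3/3 - t^2}; counting standard monomials gives mu = 7. Corank 2; j^3 = -(s + t)^3 is a perfect cube, so E-series; the 4-jet and mu = 7 give E_7.

Type E7, Milnor number mu = 7.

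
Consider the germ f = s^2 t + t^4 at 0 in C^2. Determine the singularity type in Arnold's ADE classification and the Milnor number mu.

The Hessian of f at 0 has rank 0. Corank 2; j^3 = s^2*t has shape L^2 M (L != M), so D-series; mu = 5 gives D_5.

Type D5, Milnor number mu = 5.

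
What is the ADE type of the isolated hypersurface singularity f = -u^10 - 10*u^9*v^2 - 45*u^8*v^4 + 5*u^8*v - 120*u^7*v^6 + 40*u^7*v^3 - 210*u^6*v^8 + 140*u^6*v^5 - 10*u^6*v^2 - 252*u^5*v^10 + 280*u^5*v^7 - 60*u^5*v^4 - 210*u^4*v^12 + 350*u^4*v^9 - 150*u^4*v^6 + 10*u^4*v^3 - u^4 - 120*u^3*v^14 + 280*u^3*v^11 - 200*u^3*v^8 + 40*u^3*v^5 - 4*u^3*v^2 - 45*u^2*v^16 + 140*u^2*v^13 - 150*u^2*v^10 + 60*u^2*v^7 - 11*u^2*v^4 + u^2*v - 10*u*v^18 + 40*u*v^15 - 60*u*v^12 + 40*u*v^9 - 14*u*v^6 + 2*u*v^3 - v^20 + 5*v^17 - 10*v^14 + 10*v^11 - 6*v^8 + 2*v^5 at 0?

D_6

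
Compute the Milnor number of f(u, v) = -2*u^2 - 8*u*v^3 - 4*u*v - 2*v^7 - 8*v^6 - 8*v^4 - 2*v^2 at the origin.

6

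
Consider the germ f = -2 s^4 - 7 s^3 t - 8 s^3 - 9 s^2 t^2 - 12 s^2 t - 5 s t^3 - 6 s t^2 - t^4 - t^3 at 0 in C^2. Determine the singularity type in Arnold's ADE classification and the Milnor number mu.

The Hessian of f at 0 has rank 0. Corank 2; j^3 = -(2*s + t)^3 is a perfect cube, so E-series; the 4-jet and mu = 7 give E_7.

Type E_{7}, Milnor number mu = 7.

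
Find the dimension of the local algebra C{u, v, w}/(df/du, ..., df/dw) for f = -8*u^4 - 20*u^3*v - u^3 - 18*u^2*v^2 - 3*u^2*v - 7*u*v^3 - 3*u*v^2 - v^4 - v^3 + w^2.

The Hessian of f at 0 has rank 1. Corank 2; j^3 = -(u + v)^3 is a perfect cube, so E-series; the 4-jet and mu = 7 give E_7.

7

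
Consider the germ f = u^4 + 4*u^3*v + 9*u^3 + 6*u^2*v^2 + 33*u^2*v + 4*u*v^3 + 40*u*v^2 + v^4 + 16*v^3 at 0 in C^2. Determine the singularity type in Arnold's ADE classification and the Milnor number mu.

Type D5, Milnor number mu = 5.

The Hessian of f at 0 has rank 0. Corank 2; j^3 = (u + v)*(3*u + 4*v)^2 has shape L^2 M (L != M), so D-series; mu = 5 gives D_5.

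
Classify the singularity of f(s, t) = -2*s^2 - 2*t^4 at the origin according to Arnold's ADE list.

The Hessian of f at 0 has rank 1. Corank 1: A-series; mu = 3 gives A_3.

A3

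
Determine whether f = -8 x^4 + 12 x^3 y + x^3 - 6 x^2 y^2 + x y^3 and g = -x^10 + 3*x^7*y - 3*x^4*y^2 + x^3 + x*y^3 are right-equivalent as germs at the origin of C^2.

The Hessian of f at 0 has rank 0. Corank 2; j^3 = x^3 is a perfect cube, so E-series; the 4-jet and mu = 7 give E_7. The Hessian of g at 0 has rank 0. Corank 2; j^3 = x^3 is a perfect cube, so E-series; the 4-jet and mu = 7 give E_7. Both have type E_7, hence right-equivalent.

Yes.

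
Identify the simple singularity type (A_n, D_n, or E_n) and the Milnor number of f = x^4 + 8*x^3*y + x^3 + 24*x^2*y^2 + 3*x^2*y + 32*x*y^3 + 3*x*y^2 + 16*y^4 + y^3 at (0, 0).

Type E6, Milnor number mu = 6.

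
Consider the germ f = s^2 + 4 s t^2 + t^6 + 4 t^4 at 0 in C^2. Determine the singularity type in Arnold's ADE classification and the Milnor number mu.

Type A_5, Milnor number mu = 5.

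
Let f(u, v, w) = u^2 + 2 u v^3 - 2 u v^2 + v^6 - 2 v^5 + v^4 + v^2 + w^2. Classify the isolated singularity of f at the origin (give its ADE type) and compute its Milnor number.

Type A_{1}, Milnor number mu = 1.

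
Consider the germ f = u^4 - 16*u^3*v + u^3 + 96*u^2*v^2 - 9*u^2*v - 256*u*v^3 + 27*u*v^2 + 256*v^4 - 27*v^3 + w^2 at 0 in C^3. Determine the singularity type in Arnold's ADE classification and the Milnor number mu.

The Hessian of f at 0 has rank 1. Corank 2; j^3 = (u - 3*v)^3 is a perfect cube, so E-series; the 4-jet and mu = 6 give E_6.

Type E_6, Milnor number mu = 6.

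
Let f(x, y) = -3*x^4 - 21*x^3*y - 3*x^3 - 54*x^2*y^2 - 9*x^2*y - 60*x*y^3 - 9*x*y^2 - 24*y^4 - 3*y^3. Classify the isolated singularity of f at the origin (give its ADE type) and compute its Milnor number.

Type E_7, Milnor number mu = 7.

The Hessian of f at 0 has rank 0. Corank 2; j^3 = -3*(x + y)^3 is a perfect cube, so E-series; the 4-jet and mu = 7 give E_7.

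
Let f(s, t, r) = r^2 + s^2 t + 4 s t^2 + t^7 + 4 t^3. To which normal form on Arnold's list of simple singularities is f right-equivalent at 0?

The Hessian of f at 0 has rank 1. Corank 2; j^3 = t*(s + 2*t)^2 has shape L^2 M (L != M), so D-series; mu = 8 gives D_8.

D_{8}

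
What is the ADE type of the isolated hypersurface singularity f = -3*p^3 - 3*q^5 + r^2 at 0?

The Hessian of f at 0 is [[0, 0, 0], [0, 0, 0], [0, 0, 2]] with rank 1, so corank 2. A Groebner basis of the Jacobian ideal J(f) in C{p,q,r} is {q^4, p^2, r}; counting standard monomials gives mu = 8. Corank 2; j^3 = -3*p^3 is a perfect cube, so E-series; the 5-jet and mu = 8 give E_8.

E_{8}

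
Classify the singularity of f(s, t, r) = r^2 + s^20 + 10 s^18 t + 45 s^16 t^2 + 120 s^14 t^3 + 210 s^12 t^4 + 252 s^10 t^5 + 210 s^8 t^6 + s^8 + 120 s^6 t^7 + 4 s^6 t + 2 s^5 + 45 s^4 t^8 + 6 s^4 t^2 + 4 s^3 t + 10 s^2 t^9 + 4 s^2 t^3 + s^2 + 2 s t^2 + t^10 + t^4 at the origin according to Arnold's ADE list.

A9

The Hessian of f at 0 has rank 2. Corank 1: A-series; mu = 9 gives A_9.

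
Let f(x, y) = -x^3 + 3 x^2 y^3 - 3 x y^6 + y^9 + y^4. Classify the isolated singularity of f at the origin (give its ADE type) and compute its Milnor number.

The Hessian of f at 0 is [[0, 0], [0, 0]] with rank 0, so corank 2. A Groebner basis of the Jacobian ideal J(f) in C{x,y} is {y^3, x^2}; counting standard monomials gives mu = 6. Corank 2; j^3 = -x^3 is a perfect cube, so E-series; the 4-jet and mu = 6 give E_6.

Type E6, Milnor number mu = 6.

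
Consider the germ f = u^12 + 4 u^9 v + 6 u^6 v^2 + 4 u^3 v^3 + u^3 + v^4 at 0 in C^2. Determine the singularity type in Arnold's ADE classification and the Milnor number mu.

Type E_6, Milnor number mu = 6.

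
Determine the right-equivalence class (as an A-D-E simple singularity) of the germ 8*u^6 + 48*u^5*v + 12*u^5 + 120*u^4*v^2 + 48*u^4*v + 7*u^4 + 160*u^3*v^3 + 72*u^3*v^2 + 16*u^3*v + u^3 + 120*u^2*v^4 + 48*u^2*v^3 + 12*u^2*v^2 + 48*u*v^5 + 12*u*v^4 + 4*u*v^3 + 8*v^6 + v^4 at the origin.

The Hessian of f at 0 has rank 0. Corank 2; j^3 = u^3 is a perfect cube, so E-series; the 4-jet and mu = 6 give E_6.

E_6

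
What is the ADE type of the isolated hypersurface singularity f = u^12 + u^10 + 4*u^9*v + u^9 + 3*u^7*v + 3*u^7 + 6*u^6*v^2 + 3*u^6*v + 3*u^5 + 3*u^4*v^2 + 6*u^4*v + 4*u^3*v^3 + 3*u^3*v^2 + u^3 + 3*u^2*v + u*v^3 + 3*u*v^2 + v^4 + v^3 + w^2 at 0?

E7

The Hessian of f at 0 has rank 1. Corank 2; j^3 = (u + v)^3 is a perfect cube, so E-series; the 4-jet and mu = 7 give E_7.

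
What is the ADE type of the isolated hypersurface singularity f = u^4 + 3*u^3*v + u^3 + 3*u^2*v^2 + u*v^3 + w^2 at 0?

The Hessian of f at 0 has rank 1. Corank 2; j^3 = u^3 is a perfect cube, so E-series; the 4-jet and mu = 7 give E_7.

E_{7}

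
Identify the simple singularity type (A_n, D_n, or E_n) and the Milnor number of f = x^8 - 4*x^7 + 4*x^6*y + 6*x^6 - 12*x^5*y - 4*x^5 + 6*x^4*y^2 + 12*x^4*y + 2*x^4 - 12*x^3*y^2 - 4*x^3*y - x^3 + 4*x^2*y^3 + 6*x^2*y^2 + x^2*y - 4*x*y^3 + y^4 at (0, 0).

Type D_5, Milnor number mu = 5.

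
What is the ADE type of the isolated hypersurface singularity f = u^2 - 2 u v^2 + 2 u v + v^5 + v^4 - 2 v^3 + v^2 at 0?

A4

The Hessian of f at 0 is [[2, 2], [2, 2]] with rank 1, so corank 1. A Groebner basis of the Jacobian ideal J(f) in C{u,v} is {u^2 + 2*u*v + u + v, -u + v^2 - v}; counting standard monomials gives mu = 4. Corank 1: A-series; mu = 4 gives A_4.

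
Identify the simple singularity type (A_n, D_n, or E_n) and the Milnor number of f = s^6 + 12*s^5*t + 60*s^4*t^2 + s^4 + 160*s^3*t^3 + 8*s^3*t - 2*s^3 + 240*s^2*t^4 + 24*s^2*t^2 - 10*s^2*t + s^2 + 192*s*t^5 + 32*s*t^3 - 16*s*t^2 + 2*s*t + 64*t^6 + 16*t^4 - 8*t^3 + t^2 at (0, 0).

The Hessian of f at 0 is [[2, 2], [2, 2]] with rank 1, so corank 1. A Groebner basis of the Jacobian ideal J(f) in C{s,t} is {s*t^2 + 7*s*t - 3*s + 10*t^2 - 3*t, -5*s*t + 2*s + t^3 - 7*t^2 + 2*t, s^2 + 4*s*t - s + 4*t^2 - t}; counting standard monomials gives mu = 5. Corank 1: A-series; mu = 5 gives A_5.

Type A_5, Milnor number mu = 5.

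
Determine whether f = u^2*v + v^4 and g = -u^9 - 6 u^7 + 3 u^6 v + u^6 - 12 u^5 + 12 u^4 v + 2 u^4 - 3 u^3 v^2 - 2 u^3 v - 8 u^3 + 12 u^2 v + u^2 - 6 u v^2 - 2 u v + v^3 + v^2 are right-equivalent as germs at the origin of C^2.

No.

The Hessian of f at 0 is [[0, 0], [0, 0]] with rank 0, so corank 2. A Groebner basis of the Jacobian ideal J(f) in C{u,v} is {u^3, u^2/4 + v^3, u*v}; counting standard monomials gives mu = 5. Corank 2; j^3 = u^2*v has shape L^2 M (L != M), so D-series; mu = 5 gives D_5. The Hessian of g at 0 is [[2, -2], [-2, 2]] with rank 1, so corank 1. A Groebner basis of the Jacobian ideal J(g) in C{u,v} is {v^2, u - v}; counting standard monomials gives mu = 2. Corank 1: A-series; mu = 2 gives A_2. f is D_5 but g is A_2, hence not right-equivalent.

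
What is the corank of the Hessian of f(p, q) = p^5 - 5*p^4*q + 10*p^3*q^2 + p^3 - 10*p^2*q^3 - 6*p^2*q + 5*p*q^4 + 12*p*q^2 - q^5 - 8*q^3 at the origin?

Hessian at 0 has rank 0.

2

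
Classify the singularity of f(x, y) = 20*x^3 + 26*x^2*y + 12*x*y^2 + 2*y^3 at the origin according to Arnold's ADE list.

The Hessian of f at 0 has rank 0. Corank 2; j^3 = 2*(2*x + y)*(5*x^2 + 4*x*y + y^2) splits into three distinct lines over C (the quadratic factor has nonzero discriminant), so D_4.

D_{4}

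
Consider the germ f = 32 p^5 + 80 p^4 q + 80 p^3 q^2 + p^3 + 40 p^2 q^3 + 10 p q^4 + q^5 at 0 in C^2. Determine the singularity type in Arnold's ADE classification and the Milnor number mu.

The Hessian of f at 0 is [[0, 0], [0, 0]] with rank 0, so corank 2. A Groebner basis of the Jacobian ideal J(f) in C{p,q} is {q^5, p*q^3 + q^4/8, p^2}; counting standard monomials gives mu = 8. Corank 2; j^3 = p^3 is a perfect cube, so E-series; the 5-jet and mu = 8 give E_8.

Type E_8, Milnor number mu = 8.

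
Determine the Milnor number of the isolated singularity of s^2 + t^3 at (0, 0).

The Hessian of f at 0 has rank 1. Corank 1: A-series; mu = 2 gives A_2.

2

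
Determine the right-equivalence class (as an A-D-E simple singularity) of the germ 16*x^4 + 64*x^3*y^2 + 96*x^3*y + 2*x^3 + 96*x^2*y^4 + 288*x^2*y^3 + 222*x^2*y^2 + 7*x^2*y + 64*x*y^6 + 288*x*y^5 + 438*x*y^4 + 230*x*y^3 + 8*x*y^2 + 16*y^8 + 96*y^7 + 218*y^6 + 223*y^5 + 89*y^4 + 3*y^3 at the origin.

D_5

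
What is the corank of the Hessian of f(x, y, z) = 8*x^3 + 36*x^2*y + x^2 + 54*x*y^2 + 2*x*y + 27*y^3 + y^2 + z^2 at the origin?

1

The Hessian at 0 is [[2, 2, 0], [2, 2, 0], [0, 0, 2]] of rank 2; hence corank 1.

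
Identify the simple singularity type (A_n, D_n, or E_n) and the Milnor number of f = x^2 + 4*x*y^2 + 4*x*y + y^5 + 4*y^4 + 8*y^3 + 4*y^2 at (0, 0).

The Hessian of f at 0 has rank 1. Corank 1: A-series; mu = 4 gives A_4.

Type A_{4}, Milnor number mu = 4.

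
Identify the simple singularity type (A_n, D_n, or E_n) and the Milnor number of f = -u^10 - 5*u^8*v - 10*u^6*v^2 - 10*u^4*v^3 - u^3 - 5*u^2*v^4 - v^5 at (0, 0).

The Hessian of f at 0 has rank 0. Corank 2; j^3 = -u^3 is a perfect cube, so E-series; the 5-jet and mu = 8 give E_8.

Type E_8, Milnor number mu = 8.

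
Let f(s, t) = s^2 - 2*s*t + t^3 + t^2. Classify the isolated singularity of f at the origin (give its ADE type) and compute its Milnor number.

Type A_2, Milnor number mu = 2.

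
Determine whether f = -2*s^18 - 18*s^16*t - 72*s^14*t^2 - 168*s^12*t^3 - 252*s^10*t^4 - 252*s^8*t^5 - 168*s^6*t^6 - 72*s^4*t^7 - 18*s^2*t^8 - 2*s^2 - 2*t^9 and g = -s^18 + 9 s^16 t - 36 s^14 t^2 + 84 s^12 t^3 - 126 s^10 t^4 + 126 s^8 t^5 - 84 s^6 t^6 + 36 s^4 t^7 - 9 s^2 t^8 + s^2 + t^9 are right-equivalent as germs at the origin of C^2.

The Hessian of f at 0 has rank 1. Corank 1: A-series; mu = 8 gives A_8. The Hessian of g at 0 has rank 1. Corank 1: A-series; mu = 8 gives A_8. Both have type A_8, hence right-equivalent.

Yes.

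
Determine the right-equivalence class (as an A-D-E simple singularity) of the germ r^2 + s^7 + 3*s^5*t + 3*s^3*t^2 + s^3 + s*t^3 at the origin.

The Hessian of f at 0 has rank 1. Corank 2; j^3 = s^3 is a perfect cube, so E-series; the 4-jet and mu = 7 give E_7.

E7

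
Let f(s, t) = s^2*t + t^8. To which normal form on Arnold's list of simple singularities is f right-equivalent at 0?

The Hessian of f at 0 has rank 0. Corank 2; j^3 = s^2*t has shape L^2 M (L != M), so D-series; mu = 9 gives D_9.

D_9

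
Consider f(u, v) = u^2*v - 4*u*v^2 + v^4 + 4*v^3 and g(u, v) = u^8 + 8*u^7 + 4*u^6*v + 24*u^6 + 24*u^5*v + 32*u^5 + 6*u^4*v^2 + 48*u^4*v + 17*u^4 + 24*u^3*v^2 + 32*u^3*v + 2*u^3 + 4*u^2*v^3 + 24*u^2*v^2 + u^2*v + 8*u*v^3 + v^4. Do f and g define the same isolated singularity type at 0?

Yes.

The Hessian of f at 0 has rank 0. Corank 2; j^3 = v*(u - 2*v)^2 has shape L^2 M (L != M), so D-series; mu = 5 gives D_5. The Hessian of g at 0 has rank 0. Corank 2; j^3 = u^2*(2*u + v) has shape L^2 M (L != M), so D-series; mu = 5 gives D_5. Both have type D_5, hence right-equivalent.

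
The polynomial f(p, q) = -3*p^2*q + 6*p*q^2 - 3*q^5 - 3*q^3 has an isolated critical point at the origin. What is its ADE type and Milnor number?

The Hessian of f at 0 has rank 0. Corank 2; j^3 = -3*q*(p - q)^2 has shape L^2 M (L != M), so D-series; mu = 6 gives D_6.

Type D_{6}, Milnor number mu = 6.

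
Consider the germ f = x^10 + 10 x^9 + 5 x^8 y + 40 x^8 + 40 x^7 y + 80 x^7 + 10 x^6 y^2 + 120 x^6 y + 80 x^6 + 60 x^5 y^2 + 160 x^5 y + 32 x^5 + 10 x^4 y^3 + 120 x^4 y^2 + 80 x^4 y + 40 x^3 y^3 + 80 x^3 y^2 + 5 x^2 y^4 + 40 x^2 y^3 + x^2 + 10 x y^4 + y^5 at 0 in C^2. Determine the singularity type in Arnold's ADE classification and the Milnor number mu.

The Hessian of f at 0 has rank 1. Corank 1: A-series; mu = 4 gives A_4.

Type A4, Milnor number mu = 4.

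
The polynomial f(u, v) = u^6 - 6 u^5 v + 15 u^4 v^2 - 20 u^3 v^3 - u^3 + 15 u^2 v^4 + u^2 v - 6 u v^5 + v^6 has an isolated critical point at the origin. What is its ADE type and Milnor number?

Type D7, Milnor number mu = 7.

The Hessian of f at 0 is [[0, 0], [0, 0]] with rank 0, so corank 2. A Groebner basis of the Jacobian ideal J(f) in C{u,v} is {u*v/6 + v^5, u*v^2, u^2 - u*v}; counting standard monomials gives mu = 7. Corank 2; j^3 = -u^2*(u - v) has shape L^2 M (L != M), so D-series; mu = 7 gives D_7.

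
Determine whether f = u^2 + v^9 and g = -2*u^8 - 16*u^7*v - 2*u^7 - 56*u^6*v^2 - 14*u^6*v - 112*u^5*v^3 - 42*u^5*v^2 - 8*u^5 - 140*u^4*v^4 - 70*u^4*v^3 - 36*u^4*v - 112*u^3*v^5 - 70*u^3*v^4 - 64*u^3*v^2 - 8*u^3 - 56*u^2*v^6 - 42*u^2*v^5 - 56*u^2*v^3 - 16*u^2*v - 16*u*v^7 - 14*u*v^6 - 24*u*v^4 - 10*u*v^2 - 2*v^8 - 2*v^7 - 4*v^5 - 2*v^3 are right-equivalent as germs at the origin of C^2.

The Hessian of f at 0 is [[2, 0], [0, 0]] with rank 1, so corank 1. A Groebner basis of the Jacobian ideal J(f) in C{u,v} is {v^8, u}; counting standard monomials gives mu = 8. Corank 1: A-series; mu = 8 gives A_8. The Hessian of g at 0 is [[0, 0], [0, 0]] with rank 0, so corank 2. A Groebner basis of the Jacobian ideal J(g) in C{u,v} is {u^2*v^2 - 192*u^2*v - 40*u^2 - 192*u*v^2 - 36*u*v - 48*v^3 - 8*v^2, 320*u^2*v + 64*u^2 + u*v^3 + 320*u*v^2 + 56*u*v + 80*v^3 + 12*v^2, -512*u^2*v - 96*u^2 - 512*u*v^2 - 80*u*v + v^4 - 128*v^3 - 16*v^2, u^3 + 3*u^2*v/2 + 3*u*v^2/4 + v^3/8}; counting standard monomials gives mu = 9. Corank 2; j^3 = -2*(u + v)*(2*u + v)^2 has shape L^2 M (L != M), so D-series; mu = 9 gives D_9. f is A_8 but g is D_9, hence not right-equivalent.

No.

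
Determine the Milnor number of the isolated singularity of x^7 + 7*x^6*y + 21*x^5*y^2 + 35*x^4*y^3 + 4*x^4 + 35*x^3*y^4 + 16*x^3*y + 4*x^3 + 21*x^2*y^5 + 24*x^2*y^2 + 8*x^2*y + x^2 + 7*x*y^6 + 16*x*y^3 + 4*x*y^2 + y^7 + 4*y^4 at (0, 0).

The Hessian of f at 0 is [[2, 0], [0, 0]] with rank 1, so corank 1. A Groebner basis of the Jacobian ideal J(f) in C{x,y} is {-7*x*y/6 - 5*x/24 + y^4 - 2*y^3/3 - 5*y^2/12, x*y^2 + 2*x*y/3 + x/12 + 2*y^3/3 + y^2/6, x^2 + 2*x*y + x/2 + y^2}; counting standard monomials gives mu = 6. Corank 1: A-series; mu = 6 gives A_6.

6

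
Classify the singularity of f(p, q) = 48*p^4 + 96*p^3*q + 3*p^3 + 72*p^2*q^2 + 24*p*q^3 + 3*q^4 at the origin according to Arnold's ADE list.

E_6

The Hessian of f at 0 is [[0, 0], [0, 0]] with rank 0, so corank 2. A Groebner basis of the Jacobian ideal J(f) in C{p,q} is {q^4, p*q^2 + q^3/6, p^2}; counting standard monomials gives mu = 6. Corank 2; j^3 = 3*p^3 is a perfect cube, so E-series; the 4-jet and mu = 6 give E_6.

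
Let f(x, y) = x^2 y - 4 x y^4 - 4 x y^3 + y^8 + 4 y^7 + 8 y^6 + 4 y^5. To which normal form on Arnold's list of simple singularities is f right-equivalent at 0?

D9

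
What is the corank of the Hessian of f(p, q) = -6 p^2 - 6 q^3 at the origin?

The Hessian at 0 is [[-12, 0], [0, 0]] of rank 1; hence corank 1.

1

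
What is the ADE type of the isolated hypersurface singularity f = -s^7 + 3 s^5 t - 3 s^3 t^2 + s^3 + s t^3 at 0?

E_7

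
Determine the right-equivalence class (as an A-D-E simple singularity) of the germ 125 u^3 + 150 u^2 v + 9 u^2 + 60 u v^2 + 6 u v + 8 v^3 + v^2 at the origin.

The Hessian of f at 0 has rank 1. Corank 1: A-series; mu = 2 gives A_2.

A_{2}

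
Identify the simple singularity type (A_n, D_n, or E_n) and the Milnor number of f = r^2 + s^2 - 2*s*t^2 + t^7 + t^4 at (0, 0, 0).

Type A6, Milnor number mu = 6.

The Hessian of f at 0 is [[2, 0, 0], [0, 0, 0], [0, 0, 2]] with rank 2, so corank 1. A Groebner basis of the Jacobian ideal J(f) in C{s,t,r} is {s^3, -s + t^2, r}; counting standard monomials gives mu = 6. Corank 1: A-series; mu = 6 gives A_6.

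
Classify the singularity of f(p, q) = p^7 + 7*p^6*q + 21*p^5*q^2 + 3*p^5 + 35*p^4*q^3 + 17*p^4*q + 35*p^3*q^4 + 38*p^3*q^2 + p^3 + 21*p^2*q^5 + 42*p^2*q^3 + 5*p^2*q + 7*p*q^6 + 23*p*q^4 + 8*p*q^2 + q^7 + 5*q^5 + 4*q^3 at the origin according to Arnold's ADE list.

The Hessian of f at 0 has rank 0. Corank 2; j^3 = (p + q)*(p + 2*q)^2 has shape L^2 M (L != M), so D-series; mu = 6 gives D_6.

D6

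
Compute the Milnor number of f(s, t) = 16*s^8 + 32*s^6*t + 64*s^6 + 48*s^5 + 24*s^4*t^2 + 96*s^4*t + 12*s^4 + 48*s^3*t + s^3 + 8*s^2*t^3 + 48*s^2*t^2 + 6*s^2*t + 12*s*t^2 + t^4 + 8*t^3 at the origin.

6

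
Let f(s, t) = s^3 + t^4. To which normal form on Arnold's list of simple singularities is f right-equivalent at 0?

E_{6}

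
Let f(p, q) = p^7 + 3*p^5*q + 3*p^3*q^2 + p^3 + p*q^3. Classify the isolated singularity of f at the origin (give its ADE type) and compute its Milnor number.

Type E_7, Milnor number mu = 7.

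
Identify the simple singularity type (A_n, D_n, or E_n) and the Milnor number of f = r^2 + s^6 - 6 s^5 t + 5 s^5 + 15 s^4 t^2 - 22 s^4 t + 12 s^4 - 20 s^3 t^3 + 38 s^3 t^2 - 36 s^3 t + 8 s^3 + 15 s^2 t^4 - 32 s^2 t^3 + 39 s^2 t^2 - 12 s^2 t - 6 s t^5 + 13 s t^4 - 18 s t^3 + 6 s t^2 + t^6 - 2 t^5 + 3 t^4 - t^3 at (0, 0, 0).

Type E_{8}, Milnor number mu = 8.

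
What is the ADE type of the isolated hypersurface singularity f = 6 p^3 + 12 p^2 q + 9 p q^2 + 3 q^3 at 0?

The Hessian of f at 0 is [[0, 0], [0, 0]] with rank 0, so corank 2. A Groebner basis of the Jacobian ideal J(f) in C{p,q} is {q^3, p^2 - 3*q^2/2, p*q + 3*q^2/2}; counting standard monomials gives mu = 4. Corank 2; j^3 = 3*(p + q)*(2*p^2 + 2*p*q + q^2) splits into three distinct lines over C (the quadratic factor has nonzero discriminant), so D_4.

D_{4}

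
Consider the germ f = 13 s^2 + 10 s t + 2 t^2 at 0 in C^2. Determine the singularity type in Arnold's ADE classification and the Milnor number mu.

The Hessian of f at 0 has rank 2. Corank 0: nondegenerate Morse point, so A_1.

Type A_{1}, Milnor number mu = 1.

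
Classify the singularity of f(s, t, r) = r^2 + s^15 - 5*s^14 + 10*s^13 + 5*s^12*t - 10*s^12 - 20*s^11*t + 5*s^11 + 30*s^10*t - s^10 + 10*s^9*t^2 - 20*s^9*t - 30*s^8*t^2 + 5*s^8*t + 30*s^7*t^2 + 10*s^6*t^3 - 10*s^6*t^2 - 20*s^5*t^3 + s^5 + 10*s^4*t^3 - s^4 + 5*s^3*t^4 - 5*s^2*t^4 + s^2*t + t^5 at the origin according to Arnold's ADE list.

D_{6}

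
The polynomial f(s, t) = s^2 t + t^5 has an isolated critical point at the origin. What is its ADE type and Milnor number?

The Hessian of f at 0 is [[0, 0], [0, 0]] with rank 0, so corank 2. A Groebner basis of the Jacobian ideal J(f) in C{s,t} is {s^2/5 + t^4, s^3, s*t}; counting standard monomials gives mu = 6. Corank 2; j^3 = s^2*t has shape L^2 M (L != M), so D-series; mu = 6 gives D_6.

Type D_6, Milnor number mu = 6.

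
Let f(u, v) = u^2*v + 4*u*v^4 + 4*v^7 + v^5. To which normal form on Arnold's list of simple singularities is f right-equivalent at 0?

D_{6}

The Hessian of f at 0 is [[0, 0], [0, 0]] with rank 0, so corank 2. A Groebner basis of the Jacobian ideal J(f) in C{u,v} is {u*v/2 + v^4, u*v^2, u^2 - 5*u*v/2}; counting standard monomials gives mu = 6. Corank 2; j^3 = u^2*v has shape L^2 M (L != M), so D-series; mu = 6 gives D_6.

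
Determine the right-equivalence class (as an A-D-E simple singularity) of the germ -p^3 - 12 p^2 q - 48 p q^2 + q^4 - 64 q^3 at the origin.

E_{6}

The Hessian of f at 0 has rank 0. Corank 2; j^3 = -(p + 4*q)^3 is a perfect cube, so E-series; the 4-jet and mu = 6 give E_6.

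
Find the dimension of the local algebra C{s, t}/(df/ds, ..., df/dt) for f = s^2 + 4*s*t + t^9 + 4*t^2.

8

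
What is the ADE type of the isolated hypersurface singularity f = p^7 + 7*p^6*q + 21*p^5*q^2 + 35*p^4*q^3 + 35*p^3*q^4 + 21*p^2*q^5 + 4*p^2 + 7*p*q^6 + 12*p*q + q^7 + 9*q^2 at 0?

The Hessian of f at 0 is [[8, 12], [12, 18]] with rank 1, so corank 1. A Groebner basis of the Jacobian ideal J(f) in C{p,q} is {q^6, p + 3*q/2}; counting standard monomials gives mu = 6. Corank 1: A-series; mu = 6 gives A_6.

A_6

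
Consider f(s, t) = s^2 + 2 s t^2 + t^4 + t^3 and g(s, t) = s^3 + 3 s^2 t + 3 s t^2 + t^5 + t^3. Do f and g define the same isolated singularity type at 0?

No.

The Hessian of f at 0 is [[2, 0], [0, 0]] with rank 1, so corank 1. A Groebner basis of the Jacobian ideal J(f) in C{s,t} is {t^2, s}; counting standard monomials gives mu = 2. Corank 1: A-series; mu = 2 gives A_2. The Hessian of g at 0 is [[0, 0], [0, 0]] with rank 0, so corank 2. A Groebner basis of the Jacobian ideal J(g) in C{s,t} is {t^4, s^2 + 2*s*t + t^2}; counting standard monomials gives mu = 8. Corank 2; j^3 = (s + t)^3 is a perfect cube, so E-series; the 5-jet and mu = 8 give E_8. f is A_2 but g is E_8, hence not right-equivalent.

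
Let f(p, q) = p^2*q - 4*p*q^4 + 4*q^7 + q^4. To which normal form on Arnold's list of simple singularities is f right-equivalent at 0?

The Hessian of f at 0 is [[0, 0], [0, 0]] with rank 0, so corank 2. A Groebner basis of the Jacobian ideal J(f) in C{p,q} is {p^3, p^2/4 + q^3, p*q}; counting standard monomials gives mu = 5. Corank 2; j^3 = p^2*q has shape L^2 M (L != M), so D-series; mu = 5 gives D_5.

D_5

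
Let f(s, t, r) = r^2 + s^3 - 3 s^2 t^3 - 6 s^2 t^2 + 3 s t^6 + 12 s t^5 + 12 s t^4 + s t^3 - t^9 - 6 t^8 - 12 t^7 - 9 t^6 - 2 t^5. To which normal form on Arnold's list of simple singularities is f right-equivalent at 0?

E_{7}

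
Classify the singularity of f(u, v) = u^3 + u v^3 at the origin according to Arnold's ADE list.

The Hessian of f at 0 has rank 0. Corank 2; j^3 = u^3 is a perfect cube, so E-series; the 4-jet and mu = 7 give E_7.

E_{7}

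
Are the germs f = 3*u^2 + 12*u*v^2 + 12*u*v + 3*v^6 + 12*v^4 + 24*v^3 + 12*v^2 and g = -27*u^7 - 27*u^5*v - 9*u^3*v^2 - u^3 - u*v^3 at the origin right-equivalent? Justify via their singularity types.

No.

The Hessian of f at 0 has rank 1. Corank 1: A-series; mu = 5 gives A_5. The Hessian of g at 0 has rank 0. Corank 2; j^3 = -u^3 is a perfect cube, so E-series; the 4-jet and mu = 7 give E_7. f is A_5 but g is E_7, hence not right-equivalent.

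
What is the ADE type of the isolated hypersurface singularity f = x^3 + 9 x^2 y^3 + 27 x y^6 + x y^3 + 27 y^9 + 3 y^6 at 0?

E_7

The Hessian of f at 0 has rank 0. Corank 2; j^3 = x^3 is a perfect cube, so E-series; the 4-jet and mu = 7 give E_7.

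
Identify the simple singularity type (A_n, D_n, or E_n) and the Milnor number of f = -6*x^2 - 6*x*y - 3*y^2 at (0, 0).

The Hessian of f at 0 is [[-12, -6], [-6, -6]] with rank 2, so corank 0. A Groebner basis of the Jacobian ideal J(f) in C{x,y} is {x, y}; counting standard monomials gives mu = 1. Corank 0: nondegenerate Morse point, so A_1.

Type A_{1}, Milnor number mu = 1.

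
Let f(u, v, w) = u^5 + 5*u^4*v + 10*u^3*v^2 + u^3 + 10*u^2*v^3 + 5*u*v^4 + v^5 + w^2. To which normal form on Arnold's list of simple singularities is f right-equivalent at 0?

The Hessian of f at 0 is [[0, 0, 0], [0, 0, 0], [0, 0, 2]] with rank 1, so corank 2. A Groebner basis of the Jacobian ideal J(f) in C{u,v,w} is {v^5, u*v^3 + v^4/4, u^2, w}; counting standard monomials gives mu = 8. Corank 2; j^3 = u^3 is a perfect cube, so E-series; the 5-jet and mu = 8 give E_8.

E_8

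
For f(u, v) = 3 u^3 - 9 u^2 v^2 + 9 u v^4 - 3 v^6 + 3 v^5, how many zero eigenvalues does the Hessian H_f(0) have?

Hessian at 0 has rank 0.

2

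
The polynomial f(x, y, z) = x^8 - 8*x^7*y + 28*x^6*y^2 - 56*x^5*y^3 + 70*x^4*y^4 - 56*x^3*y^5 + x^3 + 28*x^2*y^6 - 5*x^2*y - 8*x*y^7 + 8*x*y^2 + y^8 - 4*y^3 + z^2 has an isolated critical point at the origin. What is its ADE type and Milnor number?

The Hessian of f at 0 is [[0, 0, 0], [0, 0, 0], [0, 0, 2]] with rank 1, so corank 2. A Groebner basis of the Jacobian ideal J(f) in C{x,y,z} is {-x*y/8 + y^7 + y^2/4, x*y^2 - 2*y^3, x^2 - 3*x*y + 2*y^2, z}; counting standard monomials gives mu = 9. Corank 2; j^3 = (x - 2*y)^2*(x - y) has shape L^2 M (L != M), so D-series; mu = 9 gives D_9.

Type D9, Milnor number mu = 9.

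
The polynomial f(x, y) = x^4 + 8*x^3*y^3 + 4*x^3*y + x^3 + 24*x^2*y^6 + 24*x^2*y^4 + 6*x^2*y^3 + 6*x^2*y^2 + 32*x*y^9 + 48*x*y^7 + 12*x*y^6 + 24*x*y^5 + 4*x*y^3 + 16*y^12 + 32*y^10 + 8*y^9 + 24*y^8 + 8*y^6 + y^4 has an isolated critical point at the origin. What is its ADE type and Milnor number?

Type E_{6}, Milnor number mu = 6.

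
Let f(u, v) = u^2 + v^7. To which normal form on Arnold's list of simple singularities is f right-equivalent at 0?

A6

The Hessian of f at 0 has rank 1. Corank 1: A-series; mu = 6 gives A_6.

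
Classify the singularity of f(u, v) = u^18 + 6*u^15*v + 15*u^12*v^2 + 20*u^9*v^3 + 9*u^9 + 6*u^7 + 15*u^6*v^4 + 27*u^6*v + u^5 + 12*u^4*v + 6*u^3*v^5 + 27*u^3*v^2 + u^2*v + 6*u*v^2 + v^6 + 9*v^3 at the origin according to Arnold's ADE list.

D_7

The Hessian of f at 0 has rank 0. Corank 2; j^3 = v*(u + 3*v)^2 has shape L^2 M (L != M), so D-series; mu = 7 gives D_7.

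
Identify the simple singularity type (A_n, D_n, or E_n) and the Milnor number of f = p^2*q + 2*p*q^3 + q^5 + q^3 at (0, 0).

Type D_{4}, Milnor number mu = 4.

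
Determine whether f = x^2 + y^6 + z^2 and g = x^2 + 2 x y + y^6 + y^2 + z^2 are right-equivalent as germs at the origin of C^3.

Yes.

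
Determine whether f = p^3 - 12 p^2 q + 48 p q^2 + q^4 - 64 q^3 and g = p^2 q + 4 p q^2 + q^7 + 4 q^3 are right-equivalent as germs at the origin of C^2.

The Hessian of f at 0 is [[0, 0], [0, 0]] with rank 0, so corank 2. A Groebner basis of the Jacobian ideal J(f) in C{p,q} is {q^3, p^2 - 8*p*q + 16*q^2}; counting standard monomials gives mu = 6. Corank 2; j^3 = (p - 4*q)^3 is a perfect cube, so E-series; the 4-jet and mu = 6 give E_6. The Hessian of g at 0 is [[0, 0], [0, 0]] with rank 0, so corank 2. A Groebner basis of the Jacobian ideal J(g) in C{p,q} is {p^2/7 + q^6 - 4*q^2/7, p^3 + 8*q^3, p*q + 2*q^2}; counting standard monomials gives mu = 8. Corank 2; j^3 = q*(p + 2*q)^2 has shape L^2 M (L != M), so D-series; mu = 8 gives D_8. f is E_6 but g is D_8, hence not right-equivalent.

No.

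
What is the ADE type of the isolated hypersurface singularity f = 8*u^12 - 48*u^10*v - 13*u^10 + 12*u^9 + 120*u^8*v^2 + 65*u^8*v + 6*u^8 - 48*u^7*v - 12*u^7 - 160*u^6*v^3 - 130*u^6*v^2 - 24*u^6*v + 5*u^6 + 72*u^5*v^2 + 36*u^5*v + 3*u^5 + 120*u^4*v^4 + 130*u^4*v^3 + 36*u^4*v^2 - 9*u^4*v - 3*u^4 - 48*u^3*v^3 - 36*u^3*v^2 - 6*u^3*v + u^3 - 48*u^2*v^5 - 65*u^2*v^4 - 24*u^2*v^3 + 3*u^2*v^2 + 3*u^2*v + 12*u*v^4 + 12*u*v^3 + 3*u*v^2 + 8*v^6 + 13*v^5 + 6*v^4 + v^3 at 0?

E_8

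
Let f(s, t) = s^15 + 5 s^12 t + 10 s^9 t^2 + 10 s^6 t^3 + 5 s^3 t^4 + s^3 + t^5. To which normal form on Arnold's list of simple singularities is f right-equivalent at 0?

The Hessian of f at 0 has rank 0. Corank 2; j^3 = s^3 is a perfect cube, so E-series; the 5-jet and mu = 8 give E_8.

E_{8}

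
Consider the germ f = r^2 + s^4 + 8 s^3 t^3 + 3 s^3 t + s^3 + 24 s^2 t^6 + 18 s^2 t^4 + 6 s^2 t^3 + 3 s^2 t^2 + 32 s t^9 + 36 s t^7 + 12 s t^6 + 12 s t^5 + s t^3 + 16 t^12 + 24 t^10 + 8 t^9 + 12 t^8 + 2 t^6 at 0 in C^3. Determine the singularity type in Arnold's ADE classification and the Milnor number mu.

Type E7, Milnor number mu = 7.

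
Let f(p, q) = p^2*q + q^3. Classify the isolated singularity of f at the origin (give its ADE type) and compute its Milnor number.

The Hessian of f at 0 has rank 0. Corank 2; j^3 = q*(p^2 + q^2) splits into three distinct lines over C (the quadratic factor has nonzero discriminant), so D_4.

Type D4, Milnor number mu = 4.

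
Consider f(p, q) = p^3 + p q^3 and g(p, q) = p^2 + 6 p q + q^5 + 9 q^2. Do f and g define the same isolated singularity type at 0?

The Hessian of f at 0 has rank 0. Corank 2; j^3 = p^3 is a perfect cube, so E-series; the 4-jet and mu = 7 give E_7. The Hessian of g at 0 has rank 1. Corank 1: A-series; mu = 4 gives A_4. f is E_7 but g is A_4, hence not right-equivalent.

No.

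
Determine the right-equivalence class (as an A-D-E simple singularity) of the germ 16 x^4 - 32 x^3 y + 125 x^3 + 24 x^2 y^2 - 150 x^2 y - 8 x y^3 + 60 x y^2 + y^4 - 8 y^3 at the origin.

E6

The Hessian of f at 0 has rank 0. Corank 2; j^3 = (5*x - 2*y)^3 is a perfect cube, so E-series; the 4-jet and mu = 6 give E_6.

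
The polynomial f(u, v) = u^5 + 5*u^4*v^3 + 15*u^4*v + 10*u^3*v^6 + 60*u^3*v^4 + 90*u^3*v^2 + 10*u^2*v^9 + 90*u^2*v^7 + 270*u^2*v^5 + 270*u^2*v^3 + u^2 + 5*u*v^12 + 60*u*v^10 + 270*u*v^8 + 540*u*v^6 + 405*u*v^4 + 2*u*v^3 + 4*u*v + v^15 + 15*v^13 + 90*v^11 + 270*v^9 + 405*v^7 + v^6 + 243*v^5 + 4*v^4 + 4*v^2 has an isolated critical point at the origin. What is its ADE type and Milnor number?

Type A_4, Milnor number mu = 4.

The Hessian of f at 0 has rank 1. Corank 1: A-series; mu = 4 gives A_4.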